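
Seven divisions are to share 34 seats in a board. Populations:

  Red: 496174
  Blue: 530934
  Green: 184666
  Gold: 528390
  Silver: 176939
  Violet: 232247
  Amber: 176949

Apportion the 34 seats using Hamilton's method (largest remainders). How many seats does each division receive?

Red=7, Blue=8, Green=3, Gold=8, Silver=2, Violet=3, Amber=3

The standard divisor is 2326299/34 ≈ 68420.559.
Standard quotas: Red 7.2518, Blue 7.7599, Green 2.6990, Gold 7.7227, Silver 2.5861, Violet 3.3944, Amber 2.5862.
Lower quotas: Red 7, Blue 7, Green 2, Gold 7, Silver 2, Violet 3, Amber 2 (sum 30, leaving 4 seats).
Remainders in descending order: Blue 0.7599, Gold 0.7227, Green 0.6990, Amber 0.5862, Silver 0.5861, Violet 0.3944, Red 0.2518.
The surplus seats go to Blue, Gold, Green, Amber.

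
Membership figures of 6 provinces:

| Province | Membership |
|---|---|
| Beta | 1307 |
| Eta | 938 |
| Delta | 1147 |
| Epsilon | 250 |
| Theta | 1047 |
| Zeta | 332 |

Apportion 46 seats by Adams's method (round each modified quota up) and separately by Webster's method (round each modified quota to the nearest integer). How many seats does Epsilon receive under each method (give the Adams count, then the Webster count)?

Adams: Beta 12, Eta 9, Delta 10, Epsilon 3, Theta 9, Zeta 3.
Webster: Beta 12, Eta 9, Delta 10, Epsilon 2, Theta 10, Zeta 3.
Epsilon gets 3 under Adams and 2 under Webster.

3 and 2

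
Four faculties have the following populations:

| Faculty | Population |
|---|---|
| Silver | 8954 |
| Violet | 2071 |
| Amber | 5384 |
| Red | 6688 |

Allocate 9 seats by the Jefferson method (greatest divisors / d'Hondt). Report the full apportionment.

Silver: 4; Violet: 0; Amber: 2; Red: 3

Standard divisor 23097/9 ≈ 2566.333; standard quotas: Silver 3.489, Violet 0.807, Amber 2.098, Red 2.606.
Rounding down gives 3, 0, 2, 2 = 7 seats, so the divisor must be adjusted.
With modified divisor 2200: modified quotas Silver 4.070, Violet 0.941, Amber 2.447, Red 3.040.
Rounding down: Silver 4, Violet 0, Amber 2, Red 3 (total 9).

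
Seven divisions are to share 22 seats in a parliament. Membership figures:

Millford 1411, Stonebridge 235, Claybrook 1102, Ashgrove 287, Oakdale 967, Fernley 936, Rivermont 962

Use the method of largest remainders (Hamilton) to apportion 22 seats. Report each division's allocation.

The standard divisor is 5900/22 ≈ 268.182.
Standard quotas: Millford 5.261, Stonebridge 0.876, Claybrook 4.109, Ashgrove 1.070, Oakdale 3.606, Fernley 3.490, Rivermont 3.587.
Lower quotas: Millford 5, Stonebridge 0, Claybrook 4, Ashgrove 1, Oakdale 3, Fernley 3, Rivermont 3 (sum 19, leaving 3 seats).
Remainders in descending order: Stonebridge 0.876, Oakdale 0.606, Rivermont 0.587, Fernley 0.490, Millford 0.261, Claybrook 0.109, Ashgrove 0.070.
Largest remainders: Stonebridge, Oakdale, Rivermont receive the extra seats.

Millford 5, Stonebridge 1, Claybrook 4, Ashgrove 1, Oakdale 4, Fernley 3, Rivermont 4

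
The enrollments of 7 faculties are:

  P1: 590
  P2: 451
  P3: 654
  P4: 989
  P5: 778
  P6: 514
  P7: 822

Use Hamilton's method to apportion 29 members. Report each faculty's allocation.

P1 3; P2 3; P3 4; P4 6; P5 5; P6 3; P7 5

The standard divisor is 4798/29 ≈ 165.448.
Standard quotas: P1 3.566, P2 2.726, P3 3.953, P4 5.978, P5 4.702, P6 3.107, P7 4.968.
Lower quotas: P1 3, P2 2, P3 3, P4 5, P5 4, P6 3, P7 4 (sum 24, leaving 5 seats).
Remainders in descending order: P4 0.978, P7 0.968, P3 0.953, P2 0.726, P5 0.702, P1 0.566, P6 0.107.
Largest remainders: P4, P7, P3, P2, P5 receive the extra seats.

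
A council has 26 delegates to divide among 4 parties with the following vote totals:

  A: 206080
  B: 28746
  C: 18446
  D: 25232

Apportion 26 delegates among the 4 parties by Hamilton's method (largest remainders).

A: 19, B: 3, C: 2, D: 2

Total 278504; standard divisor 278504/26 ≈ 10711.692.
Standard quotas: A 19.2388, B 2.6836, C 1.7220, D 2.3556.
Lower quotas: A 19, B 2, C 1, D 2 (sum 24, leaving 2 seats).
Remainders in descending order: C 0.7220, B 0.6836, D 0.3556, A 0.2388.
The surplus seats go to C, B.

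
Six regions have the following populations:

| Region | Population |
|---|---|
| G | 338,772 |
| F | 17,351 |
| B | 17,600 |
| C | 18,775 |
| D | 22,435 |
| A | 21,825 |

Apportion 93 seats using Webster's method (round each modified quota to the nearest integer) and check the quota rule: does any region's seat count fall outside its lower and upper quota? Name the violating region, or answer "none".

G

Standard quotas: G 72.136, F 3.695, B 3.748, C 3.998, D 4.777, A 4.647.
Webster allocation: G 71, F 4, B 4, C 4, D 5, A 5.
G has quota 72.136 (lower 72, upper 73) but receives 71 — outside the quota interval.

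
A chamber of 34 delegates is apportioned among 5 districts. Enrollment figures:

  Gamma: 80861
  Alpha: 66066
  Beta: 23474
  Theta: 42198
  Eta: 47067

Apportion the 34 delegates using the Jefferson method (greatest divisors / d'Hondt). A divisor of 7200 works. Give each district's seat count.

With modified divisor 7200: modified quotas Gamma 11.231, Alpha 9.176, Beta 3.260, Theta 5.861, Eta 6.537.
Rounding down: Gamma 11, Alpha 9, Beta 3, Theta 5, Eta 6 (total 34).

Gamma=11, Alpha=9, Beta=3, Theta=5, Eta=6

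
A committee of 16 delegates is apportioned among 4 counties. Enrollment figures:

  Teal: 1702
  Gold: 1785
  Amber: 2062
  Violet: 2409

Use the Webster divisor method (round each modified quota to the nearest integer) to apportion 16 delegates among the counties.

Standard divisor 7958/16 ≈ 497.375; standard quotas: Teal 3.422, Gold 3.589, Amber 4.146, Violet 4.843.
Rounding to the nearest integer gives Teal 3, Gold 4, Amber 4, Violet 5 — total 16, matching the house size, so no adjustment is needed.

Teal 3, Gold 4, Amber 4, Violet 5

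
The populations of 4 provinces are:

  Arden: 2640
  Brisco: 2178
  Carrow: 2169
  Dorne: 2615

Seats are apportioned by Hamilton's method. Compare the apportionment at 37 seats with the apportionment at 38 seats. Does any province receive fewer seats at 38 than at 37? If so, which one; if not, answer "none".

none

At 37 seats: Arden 10, Brisco 9, Carrow 8, Dorne 10.
At 38 seats: Arden 10, Brisco 9, Carrow 9, Dorne 10.
No province's allocation decreased.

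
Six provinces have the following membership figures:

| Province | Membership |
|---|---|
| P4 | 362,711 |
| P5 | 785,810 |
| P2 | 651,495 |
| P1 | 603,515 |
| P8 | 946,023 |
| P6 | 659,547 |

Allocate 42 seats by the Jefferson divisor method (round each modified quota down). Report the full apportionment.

Standard divisor 4009101/42 ≈ 95454.786; standard quotas: P4 3.800, P5 8.232, P2 6.825, P1 6.323, P8 9.911, P6 6.910.
Rounding down gives 3, 8, 6, 6, 9, 6 = 38 seats, so the divisor must be adjusted.
With modified divisor 89000: modified quotas P4 4.075, P5 8.829, P2 7.320, P1 6.781, P8 10.629, P6 7.411.
Rounding down: P4 4, P5 8, P2 7, P1 6, P8 10, P6 7 (total 42).

P4: 4, P5: 8, P2: 7, P1: 6, P8: 10, P6: 7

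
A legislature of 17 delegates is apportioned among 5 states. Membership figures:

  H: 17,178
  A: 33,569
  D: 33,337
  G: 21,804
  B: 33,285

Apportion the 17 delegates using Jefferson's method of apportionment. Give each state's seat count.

Standard divisor 139173/17 ≈ 8186.647; standard quotas: H 2.098, A 4.100, D 4.072, G 2.663, B 4.066.
Rounding down gives 2, 4, 4, 2, 4 = 16 seats, so the divisor must be adjusted.
With modified divisor 7000: modified quotas H 2.454, A 4.796, D 4.762, G 3.115, B 4.755.
Rounding down: H 2, A 4, D 4, G 3, B 4 (total 17).

H 2, A 4, D 4, G 3, B 4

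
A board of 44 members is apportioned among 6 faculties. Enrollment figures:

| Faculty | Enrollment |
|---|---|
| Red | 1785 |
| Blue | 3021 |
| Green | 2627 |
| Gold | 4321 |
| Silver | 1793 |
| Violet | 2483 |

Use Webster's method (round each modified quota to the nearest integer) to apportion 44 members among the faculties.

Standard divisor 16030/44 ≈ 364.318; standard quotas: Red 4.900, Blue 8.292, Green 7.211, Gold 11.861, Silver 4.922, Violet 6.815.
Rounding to the nearest integer gives Red 5, Blue 8, Green 7, Gold 12, Silver 5, Violet 7 — total 44, matching the house size, so no adjustment is needed.

Red: 5; Blue: 8; Green: 7; Gold: 12; Silver: 5; Violet: 7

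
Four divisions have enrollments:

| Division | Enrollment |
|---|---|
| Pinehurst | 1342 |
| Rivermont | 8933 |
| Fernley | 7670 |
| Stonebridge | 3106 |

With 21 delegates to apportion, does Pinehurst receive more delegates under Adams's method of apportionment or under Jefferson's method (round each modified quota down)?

Adams: Pinehurst 2, Rivermont 9, Fernley 7, Stonebridge 3.
Jefferson: Pinehurst 1, Rivermont 9, Fernley 8, Stonebridge 3.
Pinehurst gets 2 under Adams and 1 under Jefferson.

Adams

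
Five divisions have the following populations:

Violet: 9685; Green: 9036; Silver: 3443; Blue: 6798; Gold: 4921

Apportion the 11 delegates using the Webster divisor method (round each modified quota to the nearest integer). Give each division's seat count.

Violet: 3, Green: 3, Silver: 1, Blue: 2, Gold: 2

Standard divisor 33883/11 ≈ 3080.273; standard quotas: Violet 3.144, Green 2.934, Silver 1.118, Blue 2.207, Gold 1.598.
Rounding to the nearest integer gives Violet 3, Green 3, Silver 1, Blue 2, Gold 2 — total 11, matching the house size, so no adjustment is needed.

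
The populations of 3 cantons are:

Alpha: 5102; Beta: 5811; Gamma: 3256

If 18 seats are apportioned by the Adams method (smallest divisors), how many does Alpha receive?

Standard divisor 14169/18 ≈ 787.167; standard quotas: Alpha 6.481, Beta 7.382, Gamma 4.136.
Rounding up gives 7, 8, 5 = 20 seats, so the divisor must be adjusted.
With modified divisor 840: modified quotas Alpha 6.074, Beta 6.918, Gamma 3.876.
Rounding up: Alpha 7, Beta 7, Gamma 4 (total 18).
Alpha receives 7.

7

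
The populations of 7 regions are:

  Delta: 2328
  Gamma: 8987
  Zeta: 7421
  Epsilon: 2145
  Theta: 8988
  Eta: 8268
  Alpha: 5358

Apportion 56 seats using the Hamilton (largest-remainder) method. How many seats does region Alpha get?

7

Standard divisor: 43495 ÷ 56 ≈ 776.696.
Standard quotas: Delta 2.9973, Gamma 11.5708, Zeta 9.5546, Epsilon 2.7617, Theta 11.5721, Eta 10.6451, Alpha 6.8984.
Lower quotas: Delta 2, Gamma 11, Zeta 9, Epsilon 2, Theta 11, Eta 10, Alpha 6 (sum 51, leaving 5 seats).
Remainders in descending order: Delta 0.9973, Alpha 0.8984, Epsilon 0.7617, Eta 0.6451, Theta 0.5721, Gamma 0.5708, Zeta 0.5546.
The surplus seats go to Delta, Alpha, Epsilon, Eta, Theta.
Alpha receives 7.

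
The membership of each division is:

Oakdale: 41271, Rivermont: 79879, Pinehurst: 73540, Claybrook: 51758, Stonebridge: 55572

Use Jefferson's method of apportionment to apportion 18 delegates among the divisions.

Oakdale=2; Rivermont=5; Pinehurst=5; Claybrook=3; Stonebridge=3

Standard divisor 302020/18 ≈ 16778.889; standard quotas: Oakdale 2.460, Rivermont 4.761, Pinehurst 4.383, Claybrook 3.085, Stonebridge 3.312.
Rounding down gives 2, 4, 4, 3, 3 = 16 seats, so the divisor must be adjusted.
With modified divisor 14300: modified quotas Oakdale 2.886, Rivermont 5.586, Pinehurst 5.143, Claybrook 3.619, Stonebridge 3.886.
Rounding down: Oakdale 2, Rivermont 5, Pinehurst 5, Claybrook 3, Stonebridge 3 (total 18).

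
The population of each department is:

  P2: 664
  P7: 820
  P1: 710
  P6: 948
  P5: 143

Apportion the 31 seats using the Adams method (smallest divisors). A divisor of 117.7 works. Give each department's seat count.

With modified divisor 117.7: modified quotas P2 5.641, P7 6.967, P1 6.032, P6 8.054, P5 1.215.
Rounding up: P2 6, P7 7, P1 7, P6 9, P5 2 (total 31).

P2: 6, P7: 7, P1: 7, P6: 9, P5: 2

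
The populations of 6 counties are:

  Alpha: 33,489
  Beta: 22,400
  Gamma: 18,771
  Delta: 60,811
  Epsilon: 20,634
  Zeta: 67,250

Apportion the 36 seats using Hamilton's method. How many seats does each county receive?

Standard divisor: 223355 ÷ 36 ≈ 6204.306.
Standard quotas: Alpha 5.3977, Beta 3.6104, Gamma 3.0255, Delta 9.8014, Epsilon 3.3258, Zeta 10.8392.
Lower quotas: Alpha 5, Beta 3, Gamma 3, Delta 9, Epsilon 3, Zeta 10 (sum 33, leaving 3 seats).
Remainders in descending order: Zeta 0.8392, Delta 0.8014, Beta 0.6104, Alpha 0.3977, Epsilon 0.3258, Gamma 0.0255.
Largest remainders: Zeta, Delta, Beta receive the extra seats.

Alpha: 5, Beta: 4, Gamma: 3, Delta: 10, Epsilon: 3, Zeta: 11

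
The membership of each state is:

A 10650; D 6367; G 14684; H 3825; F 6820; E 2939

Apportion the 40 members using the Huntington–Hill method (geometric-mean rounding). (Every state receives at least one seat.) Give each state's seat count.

A: 9, D: 6, G: 13, H: 3, F: 6, E: 3

With divisor 1143: modified quotas A 9.318, D 5.570, G 12.847, H 3.346, F 5.967, E 2.571.
Geometric-mean thresholds: A √(9·10)=9.487, D √(5·6)=5.477, G √(12·13)=12.490, H √(3·4)=3.464, F √(5·6)=5.477, E √(2·3)=2.449.
Each quota rounded against its threshold gives A 9, D 6, G 13, H 3, F 6, E 3 (total 40).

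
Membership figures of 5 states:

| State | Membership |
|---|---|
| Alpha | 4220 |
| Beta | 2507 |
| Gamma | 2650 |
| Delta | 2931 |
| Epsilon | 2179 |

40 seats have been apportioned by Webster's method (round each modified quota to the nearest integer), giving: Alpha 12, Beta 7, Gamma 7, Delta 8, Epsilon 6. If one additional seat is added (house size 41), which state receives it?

Priority for the next seat is population ÷ (current seats + 0.5).
Priorities: Alpha 337.600, Beta 334.267, Gamma 353.333, Delta 344.824, Epsilon 335.231.
Highest priority: Gamma.

Gamma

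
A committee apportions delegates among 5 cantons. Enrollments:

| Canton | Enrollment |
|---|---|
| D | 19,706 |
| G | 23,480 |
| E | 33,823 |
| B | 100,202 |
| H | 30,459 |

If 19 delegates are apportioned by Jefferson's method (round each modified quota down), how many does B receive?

10

Standard divisor 207670/19 ≈ 10930; standard quotas: D 1.803, G 2.148, E 3.095, B 9.168, H 2.787.
Rounding down gives 1, 2, 3, 9, 2 = 17 seats, so the divisor must be adjusted.
With modified divisor 9970.04: modified quotas D 1.977, G 2.355, E 3.392, B 10.050, H 3.055.
Rounding down: D 1, G 2, E 3, B 10, H 3 (total 19).
B receives 10.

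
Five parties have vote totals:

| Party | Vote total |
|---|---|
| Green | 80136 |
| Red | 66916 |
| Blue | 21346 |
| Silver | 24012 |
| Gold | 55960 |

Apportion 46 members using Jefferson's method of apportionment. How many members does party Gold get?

10

Standard divisor 248370/46 ≈ 5399.348; standard quotas: Green 14.842, Red 12.393, Blue 3.953, Silver 4.447, Gold 10.364.
Rounding down gives 14, 12, 3, 4, 10 = 43 seats, so the divisor must be adjusted.
With modified divisor 5100: modified quotas Green 15.713, Red 13.121, Blue 4.185, Silver 4.708, Gold 10.973.
Rounding down: Green 15, Red 13, Blue 4, Silver 4, Gold 10 (total 46).
Gold receives 10.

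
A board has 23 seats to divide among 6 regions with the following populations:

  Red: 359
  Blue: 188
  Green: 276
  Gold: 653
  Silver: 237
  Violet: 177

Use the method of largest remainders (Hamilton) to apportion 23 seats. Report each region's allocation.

Standard divisor: 1890 ÷ 23 ≈ 82.174.
Standard quotas: Red 4.369, Blue 2.288, Green 3.359, Gold 7.947, Silver 2.884, Violet 2.154.
Lower quotas: Red 4, Blue 2, Green 3, Gold 7, Silver 2, Violet 2 (sum 20, leaving 3 seats).
Remainders in descending order: Gold 0.947, Silver 0.884, Red 0.369, Green 0.359, Blue 0.288, Violet 0.154.
The surplus seats go to Gold, Silver, Red.

Red: 5, Blue: 2, Green: 3, Gold: 8, Silver: 3, Violet: 2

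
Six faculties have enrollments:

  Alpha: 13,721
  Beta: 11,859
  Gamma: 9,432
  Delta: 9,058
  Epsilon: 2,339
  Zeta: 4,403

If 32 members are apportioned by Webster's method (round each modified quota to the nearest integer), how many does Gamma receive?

Standard divisor 50812/32 ≈ 1587.875; standard quotas: Alpha 8.641, Beta 7.468, Gamma 5.940, Delta 5.704, Epsilon 1.473, Zeta 2.773.
Rounding to the nearest integer gives Alpha 9, Beta 7, Gamma 6, Delta 6, Epsilon 1, Zeta 3 — total 32, matching the house size, so no adjustment is needed.
Gamma receives 6.

6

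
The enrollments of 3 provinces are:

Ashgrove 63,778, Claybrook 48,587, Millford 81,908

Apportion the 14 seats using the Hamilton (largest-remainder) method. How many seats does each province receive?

The standard divisor is 194273/14 ≈ 13876.643.
Standard quotas: Ashgrove 4.5961, Claybrook 3.5014, Millford 5.9026.
Lower quotas: Ashgrove 4, Claybrook 3, Millford 5 (sum 12, leaving 2 seats).
Remainders in descending order: Millford 0.9026, Ashgrove 0.5961, Claybrook 0.5014.
The surplus seats go to Millford, Ashgrove.

Ashgrove=5, Claybrook=3, Millford=6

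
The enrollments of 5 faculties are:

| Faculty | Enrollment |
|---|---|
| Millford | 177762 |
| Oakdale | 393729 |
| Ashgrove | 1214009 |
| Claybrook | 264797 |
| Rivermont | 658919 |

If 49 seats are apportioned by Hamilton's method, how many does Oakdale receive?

The standard divisor is 2709216/49 ≈ 55290.122.
Standard quotas: Millford 3.2151, Oakdale 7.1211, Ashgrove 21.9571, Claybrook 4.7892, Rivermont 11.9175.
Lower quotas: Millford 3, Oakdale 7, Ashgrove 21, Claybrook 4, Rivermont 11 (sum 46, leaving 3 seats).
Remainders in descending order: Ashgrove 0.9571, Rivermont 0.9175, Claybrook 0.7892, Millford 0.2151, Oakdale 0.1211.
The surplus seats go to Ashgrove, Rivermont, Claybrook.
Oakdale receives 7.

7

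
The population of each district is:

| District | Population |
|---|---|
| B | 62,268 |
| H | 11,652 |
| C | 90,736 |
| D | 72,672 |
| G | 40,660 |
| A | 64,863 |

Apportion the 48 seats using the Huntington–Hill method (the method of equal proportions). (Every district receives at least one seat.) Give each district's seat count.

B 9, H 2, C 12, D 10, G 6, A 9

With divisor 7302: modified quotas B 8.528, H 1.596, C 12.426, D 9.952, G 5.568, A 8.883.
Geometric-mean thresholds: B √(8·9)=8.485, H √(1·2)=1.414, C √(12·13)=12.490, D √(9·10)=9.487, G √(5·6)=5.477, A √(8·9)=8.485.
Each quota rounded against its threshold gives B 9, H 2, C 12, D 10, G 6, A 9 (total 48).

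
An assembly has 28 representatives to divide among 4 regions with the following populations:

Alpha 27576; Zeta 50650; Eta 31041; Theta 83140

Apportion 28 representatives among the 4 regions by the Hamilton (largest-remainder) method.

Standard divisor: 192407 ÷ 28 ≈ 6871.679.
Standard quotas: Alpha 4.0130, Zeta 7.3708, Eta 4.5172, Theta 12.0989.
Lower quotas: Alpha 4, Zeta 7, Eta 4, Theta 12 (sum 27, leaving 1 seat).
Remainders in descending order: Eta 0.5172, Zeta 0.3708, Theta 0.0989, Alpha 0.0130.
The surplus seat goes to Eta.

Alpha 4, Zeta 7, Eta 5, Theta 12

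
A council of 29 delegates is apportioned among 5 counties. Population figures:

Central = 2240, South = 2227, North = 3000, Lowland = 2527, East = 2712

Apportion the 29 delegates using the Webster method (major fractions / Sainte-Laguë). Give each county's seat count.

Central: 5, South: 5, North: 7, Lowland: 6, East: 6

Standard divisor 12706/29 ≈ 438.138; standard quotas: Central 5.113, South 5.083, North 6.847, Lowland 5.768, East 6.190.
Rounding to the nearest integer gives Central 5, South 5, North 7, Lowland 6, East 6 — total 29, matching the house size, so no adjustment is needed.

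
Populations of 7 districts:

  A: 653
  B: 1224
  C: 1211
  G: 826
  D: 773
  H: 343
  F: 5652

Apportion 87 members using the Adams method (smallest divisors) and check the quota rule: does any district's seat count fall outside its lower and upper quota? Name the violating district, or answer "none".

F

Standard quotas: A 5.318, B 9.969, C 9.863, G 6.727, D 6.296, H 2.794, F 46.033.
Adams allocation: A 6, B 10, C 10, G 7, D 7, H 3, F 44.
F has quota 46.033 (lower 46, upper 47) but receives 44 — outside the quota interval.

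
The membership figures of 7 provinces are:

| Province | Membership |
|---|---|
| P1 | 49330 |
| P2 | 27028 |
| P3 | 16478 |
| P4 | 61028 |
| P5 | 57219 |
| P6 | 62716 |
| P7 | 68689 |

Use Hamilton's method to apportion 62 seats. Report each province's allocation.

P1=9, P2=5, P3=3, P4=11, P5=10, P6=11, P7=13

Total 342488; standard divisor 342488/62 = 5524.
Standard quotas: P1 8.9301, P2 4.8928, P3 2.9830, P4 11.0478, P5 10.3583, P6 11.3534, P7 12.4346.
Lower quotas: P1 8, P2 4, P3 2, P4 11, P5 10, P6 11, P7 12 (sum 58, leaving 4 seats).
Remainders in descending order: P3 0.9830, P1 0.9301, P2 0.8928, P7 0.4346, P5 0.3583, P6 0.3534, P4 0.0478.
Largest remainders: P3, P1, P2, P7 receive the extra seats.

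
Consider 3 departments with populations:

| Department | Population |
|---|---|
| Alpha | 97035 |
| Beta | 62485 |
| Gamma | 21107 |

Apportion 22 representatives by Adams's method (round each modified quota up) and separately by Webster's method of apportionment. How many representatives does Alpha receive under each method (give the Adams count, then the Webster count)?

Adams: Alpha 11, Beta 8, Gamma 3.
Webster: Alpha 12, Beta 7, Gamma 3.
Alpha gets 11 under Adams and 12 under Webster.

11 and 12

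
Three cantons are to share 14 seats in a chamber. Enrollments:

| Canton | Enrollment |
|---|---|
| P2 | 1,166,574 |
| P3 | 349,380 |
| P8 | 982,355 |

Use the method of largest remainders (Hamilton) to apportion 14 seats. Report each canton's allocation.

P2 7; P3 2; P8 5

Total 2498309; standard divisor 2498309/14 ≈ 178450.643.
Standard quotas: P2 6.5372, P3 1.9579, P8 5.5049.
Lower quotas: P2 6, P3 1, P8 5 (sum 12, leaving 2 seats).
Remainders in descending order: P3 0.9579, P2 0.5372, P8 0.5049.
The surplus seats go to P3, P2.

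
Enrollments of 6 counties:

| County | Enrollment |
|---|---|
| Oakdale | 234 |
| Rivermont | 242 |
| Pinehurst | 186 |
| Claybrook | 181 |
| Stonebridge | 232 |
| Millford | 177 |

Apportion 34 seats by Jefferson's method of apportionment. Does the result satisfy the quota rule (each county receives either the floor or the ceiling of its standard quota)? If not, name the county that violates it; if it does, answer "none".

Standard quotas: Oakdale 6.355, Rivermont 6.572, Pinehurst 5.051, Claybrook 4.915, Stonebridge 6.300, Millford 4.807.
Jefferson allocation: Oakdale 6, Rivermont 7, Pinehurst 5, Claybrook 5, Stonebridge 6, Millford 5.
Every allocation lies between the lower and upper quota.

none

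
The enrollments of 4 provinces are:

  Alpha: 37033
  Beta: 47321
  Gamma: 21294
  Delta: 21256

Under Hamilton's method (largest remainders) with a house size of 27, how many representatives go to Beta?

10

Standard divisor: 126904 ÷ 27 ≈ 4700.148.
Standard quotas: Alpha 7.8791, Beta 10.0680, Gamma 4.5305, Delta 4.5224.
Lower quotas: Alpha 7, Beta 10, Gamma 4, Delta 4 (sum 25, leaving 2 seats).
Remainders in descending order: Alpha 0.8791, Gamma 0.5305, Delta 0.5224, Beta 0.0680.
The surplus seats go to Alpha, Gamma.
Beta receives 10.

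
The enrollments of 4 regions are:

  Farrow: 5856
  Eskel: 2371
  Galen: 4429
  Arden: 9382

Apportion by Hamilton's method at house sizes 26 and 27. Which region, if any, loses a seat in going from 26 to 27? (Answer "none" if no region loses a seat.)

none

At 26 seats: Farrow 7, Eskel 3, Galen 5, Arden 11.
At 27 seats: Farrow 7, Eskel 3, Galen 5, Arden 12.
No region's allocation decreased.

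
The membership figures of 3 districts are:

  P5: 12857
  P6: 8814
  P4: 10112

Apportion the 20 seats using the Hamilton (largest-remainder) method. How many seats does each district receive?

P5=8; P6=6; P4=6

Total 31783; standard divisor 31783/20 ≈ 1589.15.
Standard quotas: P5 8.0905, P6 5.5464, P4 6.3632.
Lower quotas: P5 8, P6 5, P4 6 (sum 19, leaving 1 seat).
Remainders in descending order: P6 0.5464, P4 0.3632, P5 0.0905.
Largest remainder: P6 receives the extra seat.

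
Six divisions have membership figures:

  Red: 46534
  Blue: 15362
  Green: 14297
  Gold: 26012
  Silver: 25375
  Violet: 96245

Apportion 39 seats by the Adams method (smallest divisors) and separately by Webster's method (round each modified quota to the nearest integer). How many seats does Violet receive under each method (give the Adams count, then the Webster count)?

Adams: Red 8, Blue 3, Green 3, Gold 5, Silver 4, Violet 16.
Webster: Red 8, Blue 3, Green 2, Gold 5, Silver 4, Violet 17.
Violet gets 16 under Adams and 17 under Webster.

16 and 17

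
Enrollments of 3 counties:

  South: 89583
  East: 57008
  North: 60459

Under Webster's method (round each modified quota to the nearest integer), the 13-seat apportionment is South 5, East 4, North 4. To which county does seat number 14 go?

South

Priority for the next seat is population ÷ (current seats + 0.5).
Priorities: South 16287.818, East 12668.444, North 13435.333.
Highest priority: South.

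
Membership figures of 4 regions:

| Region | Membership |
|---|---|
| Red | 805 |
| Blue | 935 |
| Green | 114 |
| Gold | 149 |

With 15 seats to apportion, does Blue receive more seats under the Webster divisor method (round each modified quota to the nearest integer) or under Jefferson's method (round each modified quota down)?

Jefferson

Webster: Red 6, Blue 7, Green 1, Gold 1.
Jefferson: Red 6, Blue 8, Green 0, Gold 1.
Blue gets 7 under Webster and 8 under Jefferson.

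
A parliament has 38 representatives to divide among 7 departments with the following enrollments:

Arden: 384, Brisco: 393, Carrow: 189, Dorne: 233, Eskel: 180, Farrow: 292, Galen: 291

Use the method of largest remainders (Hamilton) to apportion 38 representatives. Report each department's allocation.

Standard divisor: 1962 ÷ 38 ≈ 51.632.
Standard quotas: Arden 7.437, Brisco 7.612, Carrow 3.661, Dorne 4.513, Eskel 3.486, Farrow 5.655, Galen 5.636.
Lower quotas: Arden 7, Brisco 7, Carrow 3, Dorne 4, Eskel 3, Farrow 5, Galen 5 (sum 34, leaving 4 seats).
Remainders in descending order: Carrow 0.661, Farrow 0.655, Galen 0.636, Brisco 0.612, Dorne 0.513, Eskel 0.486, Arden 0.437.
The surplus seats go to Carrow, Farrow, Galen, Brisco.

Arden=7; Brisco=8; Carrow=4; Dorne=4; Eskel=3; Farrow=6; Galen=6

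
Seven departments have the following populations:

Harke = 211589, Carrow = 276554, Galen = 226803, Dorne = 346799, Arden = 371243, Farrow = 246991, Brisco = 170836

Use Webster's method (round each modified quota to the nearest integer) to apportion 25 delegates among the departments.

Harke 3; Carrow 4; Galen 3; Dorne 5; Arden 5; Farrow 3; Brisco 2

Standard divisor 1850815/25 ≈ 74032.6; standard quotas: Harke 2.858, Carrow 3.736, Galen 3.064, Dorne 4.684, Arden 5.015, Farrow 3.336, Brisco 2.308.
Rounding to the nearest integer gives Harke 3, Carrow 4, Galen 3, Dorne 5, Arden 5, Farrow 3, Brisco 2 — total 25, matching the house size, so no adjustment is needed.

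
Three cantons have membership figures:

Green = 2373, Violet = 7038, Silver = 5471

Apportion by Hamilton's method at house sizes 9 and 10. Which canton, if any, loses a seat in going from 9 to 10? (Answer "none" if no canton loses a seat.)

At 9 seats: Green 2, Violet 4, Silver 3.
At 10 seats: Green 1, Violet 5, Silver 4.
Green drops from 2 to 1.

Green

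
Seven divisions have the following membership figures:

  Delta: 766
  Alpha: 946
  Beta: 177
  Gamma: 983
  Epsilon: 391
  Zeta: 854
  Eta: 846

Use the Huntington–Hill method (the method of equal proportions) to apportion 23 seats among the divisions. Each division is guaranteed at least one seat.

With divisor 220: modified quotas Delta 3.482, Alpha 4.300, Beta 0.805, Gamma 4.468, Epsilon 1.777, Zeta 3.882, Eta 3.845.
Geometric-mean thresholds: Delta √(3·4)=3.464, Alpha √(4·5)=4.472, Beta (min 1), Gamma √(4·5)=4.472, Epsilon √(1·2)=1.414, Zeta √(3·4)=3.464, Eta √(3·4)=3.464.
Each quota rounded against its threshold gives Delta 4, Alpha 4, Beta 1, Gamma 4, Epsilon 2, Zeta 4, Eta 4 (total 23).

Delta=4, Alpha=4, Beta=1, Gamma=4, Epsilon=2, Zeta=4, Eta=4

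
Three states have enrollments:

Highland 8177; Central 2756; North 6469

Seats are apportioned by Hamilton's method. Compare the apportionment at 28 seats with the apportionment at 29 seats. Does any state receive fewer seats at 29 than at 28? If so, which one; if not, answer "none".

Central

At 28 seats: Highland 13, Central 5, North 10.
At 29 seats: Highland 14, Central 4, North 11.
Central drops from 5 to 4.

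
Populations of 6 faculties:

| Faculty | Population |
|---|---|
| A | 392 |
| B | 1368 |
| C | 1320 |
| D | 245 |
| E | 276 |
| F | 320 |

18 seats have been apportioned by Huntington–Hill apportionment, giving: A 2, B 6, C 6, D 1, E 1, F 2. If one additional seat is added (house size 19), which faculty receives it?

B

Priority for the next seat is population ÷ (√(s·(s+1))).
Priorities: A 160.033, B 211.087, C 203.680, D 173.241, E 195.161, F 130.639.
Highest priority: B.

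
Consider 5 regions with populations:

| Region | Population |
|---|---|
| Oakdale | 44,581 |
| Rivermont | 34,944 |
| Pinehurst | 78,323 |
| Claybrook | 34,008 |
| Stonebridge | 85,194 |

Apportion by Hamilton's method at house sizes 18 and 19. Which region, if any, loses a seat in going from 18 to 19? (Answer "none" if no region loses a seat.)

At 18 seats: Oakdale 3, Rivermont 2, Pinehurst 5, Claybrook 2, Stonebridge 6.
At 19 seats: Oakdale 3, Rivermont 3, Pinehurst 5, Claybrook 2, Stonebridge 6.
No region's allocation decreased.

none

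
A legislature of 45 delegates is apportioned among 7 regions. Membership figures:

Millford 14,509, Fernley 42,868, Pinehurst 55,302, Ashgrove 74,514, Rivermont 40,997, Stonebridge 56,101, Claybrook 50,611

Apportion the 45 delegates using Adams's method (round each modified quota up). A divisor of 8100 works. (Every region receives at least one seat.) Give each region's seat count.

Millford: 2, Fernley: 6, Pinehurst: 7, Ashgrove: 10, Rivermont: 6, Stonebridge: 7, Claybrook: 7

With modified divisor 8100: modified quotas Millford 1.791, Fernley 5.292, Pinehurst 6.827, Ashgrove 9.199, Rivermont 5.061, Stonebridge 6.926, Claybrook 6.248.
Rounding up: Millford 2, Fernley 6, Pinehurst 7, Ashgrove 10, Rivermont 6, Stonebridge 7, Claybrook 7 (total 45).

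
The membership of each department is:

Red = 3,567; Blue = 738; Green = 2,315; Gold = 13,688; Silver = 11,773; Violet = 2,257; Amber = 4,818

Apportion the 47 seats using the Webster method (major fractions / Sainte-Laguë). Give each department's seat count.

Red 4, Blue 1, Green 3, Gold 16, Silver 14, Violet 3, Amber 6

Standard divisor 39156/47 ≈ 833.106; standard quotas: Red 4.282, Blue 0.886, Green 2.779, Gold 16.430, Silver 14.131, Violet 2.709, Amber 5.783.
Rounding to the nearest integer gives Red 4, Blue 1, Green 3, Gold 16, Silver 14, Violet 3, Amber 6 — total 47, matching the house size, so no adjustment is needed.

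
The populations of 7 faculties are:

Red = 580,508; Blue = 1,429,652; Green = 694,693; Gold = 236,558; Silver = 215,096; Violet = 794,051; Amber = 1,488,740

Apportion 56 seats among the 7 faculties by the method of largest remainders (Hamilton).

The standard divisor is 5439298/56 ≈ 97130.321.
Standard quotas: Red 5.9766, Blue 14.7189, Green 7.1522, Gold 2.4355, Silver 2.2145, Violet 8.1751, Amber 15.3272.
Lower quotas: Red 5, Blue 14, Green 7, Gold 2, Silver 2, Violet 8, Amber 15 (sum 53, leaving 3 seats).
Remainders in descending order: Red 0.9766, Blue 0.7189, Gold 0.4355, Amber 0.3272, Silver 0.2145, Violet 0.1751, Green 0.1522.
Largest remainders: Red, Blue, Gold receive the extra seats.

Red=6, Blue=15, Green=7, Gold=3, Silver=2, Violet=8, Amber=15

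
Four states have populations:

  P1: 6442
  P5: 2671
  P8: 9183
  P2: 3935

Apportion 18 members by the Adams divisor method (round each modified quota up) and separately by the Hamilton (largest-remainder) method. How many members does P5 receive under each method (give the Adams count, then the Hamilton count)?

Adams: P1 5, P5 3, P8 7, P2 3.
Hamilton: P1 5, P5 2, P8 8, P2 3.
P5 gets 3 under Adams and 2 under Hamilton.

3 and 2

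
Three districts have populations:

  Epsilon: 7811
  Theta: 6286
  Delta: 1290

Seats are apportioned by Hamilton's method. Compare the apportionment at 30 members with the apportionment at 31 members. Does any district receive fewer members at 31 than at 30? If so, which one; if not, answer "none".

Delta

At 30 seats: Epsilon 15, Theta 12, Delta 3.
At 31 seats: Epsilon 16, Theta 13, Delta 2.
Delta drops from 3 to 2.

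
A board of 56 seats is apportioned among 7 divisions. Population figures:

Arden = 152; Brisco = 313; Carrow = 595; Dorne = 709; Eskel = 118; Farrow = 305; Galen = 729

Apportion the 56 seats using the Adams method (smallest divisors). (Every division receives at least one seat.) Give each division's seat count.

Standard divisor 2921/56 ≈ 52.161; standard quotas: Arden 2.914, Brisco 6.001, Carrow 11.407, Dorne 13.593, Eskel 2.262, Farrow 5.847, Galen 13.976.
Rounding up gives 3, 7, 12, 14, 3, 6, 14 = 59 seats, so the divisor must be adjusted.
With modified divisor 55: modified quotas Arden 2.764, Brisco 5.691, Carrow 10.818, Dorne 12.891, Eskel 2.145, Farrow 5.545, Galen 13.255.
Rounding up: Arden 3, Brisco 6, Carrow 11, Dorne 13, Eskel 3, Farrow 6, Galen 14 (total 56).

Arden: 3, Brisco: 6, Carrow: 11, Dorne: 13, Eskel: 3, Farrow: 6, Galen: 14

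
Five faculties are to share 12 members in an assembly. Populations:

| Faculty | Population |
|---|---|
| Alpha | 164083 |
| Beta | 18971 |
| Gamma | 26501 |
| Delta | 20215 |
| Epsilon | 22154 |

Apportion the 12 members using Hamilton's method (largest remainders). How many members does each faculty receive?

Total 251924; standard divisor 251924/12 ≈ 20993.667.
Standard quotas: Alpha 7.8158, Beta 0.9037, Gamma 1.2623, Delta 0.9629, Epsilon 1.0553.
Lower quotas: Alpha 7, Beta 0, Gamma 1, Delta 0, Epsilon 1 (sum 9, leaving 3 seats).
Remainders in descending order: Delta 0.9629, Beta 0.9037, Alpha 0.8158, Gamma 0.2623, Epsilon 0.0553.
Largest remainders: Delta, Beta, Alpha receive the extra seats.

Alpha 8, Beta 1, Gamma 1, Delta 1, Epsilon 1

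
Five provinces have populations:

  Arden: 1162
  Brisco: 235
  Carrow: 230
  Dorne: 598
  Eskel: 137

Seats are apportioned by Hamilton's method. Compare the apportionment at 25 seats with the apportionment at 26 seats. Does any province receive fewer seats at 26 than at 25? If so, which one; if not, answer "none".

Eskel

At 25 seats: Arden 12, Brisco 3, Carrow 2, Dorne 6, Eskel 2.
At 26 seats: Arden 13, Brisco 3, Carrow 2, Dorne 7, Eskel 1.
Eskel drops from 2 to 1.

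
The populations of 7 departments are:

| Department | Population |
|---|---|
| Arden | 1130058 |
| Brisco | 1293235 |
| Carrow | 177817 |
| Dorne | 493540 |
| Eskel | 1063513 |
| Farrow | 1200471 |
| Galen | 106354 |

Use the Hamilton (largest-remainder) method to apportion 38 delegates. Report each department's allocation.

Standard divisor: 5464988 ÷ 38 ≈ 143815.474.
Standard quotas: Arden 7.8577, Brisco 8.9923, Carrow 1.2364, Dorne 3.4318, Eskel 7.3950, Farrow 8.3473, Galen 0.7395.
Lower quotas: Arden 7, Brisco 8, Carrow 1, Dorne 3, Eskel 7, Farrow 8, Galen 0 (sum 34, leaving 4 seats).
Remainders in descending order: Brisco 0.9923, Arden 0.8577, Galen 0.7395, Dorne 0.4318, Eskel 0.3950, Farrow 0.3473, Carrow 0.2364.
Largest remainders: Brisco, Arden, Galen, Dorne receive the extra seats.

Arden=8; Brisco=9; Carrow=1; Dorne=4; Eskel=7; Farrow=8; Galen=1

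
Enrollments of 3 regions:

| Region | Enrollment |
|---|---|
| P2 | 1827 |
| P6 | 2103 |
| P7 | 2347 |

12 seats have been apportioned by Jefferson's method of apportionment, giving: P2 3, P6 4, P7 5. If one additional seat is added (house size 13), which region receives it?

P2

Priority for the next seat is population ÷ (current seats + 1).
Priorities: P2 456.750, P6 420.600, P7 391.167.
Highest priority: P2.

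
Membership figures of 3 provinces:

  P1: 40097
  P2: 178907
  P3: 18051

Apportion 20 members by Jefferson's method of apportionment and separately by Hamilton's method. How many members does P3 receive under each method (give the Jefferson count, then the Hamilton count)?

Jefferson: P1 3, P2 16, P3 1.
Hamilton: P1 3, P2 15, P3 2.
P3 gets 1 under Jefferson and 2 under Hamilton.

1 and 2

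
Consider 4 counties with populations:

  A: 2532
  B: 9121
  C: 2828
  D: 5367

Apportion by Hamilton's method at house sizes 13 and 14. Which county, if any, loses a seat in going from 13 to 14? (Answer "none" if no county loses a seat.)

At 13 seats: A 2, B 6, C 2, D 3.
At 14 seats: A 2, B 6, C 2, D 4.
No county's allocation decreased.

none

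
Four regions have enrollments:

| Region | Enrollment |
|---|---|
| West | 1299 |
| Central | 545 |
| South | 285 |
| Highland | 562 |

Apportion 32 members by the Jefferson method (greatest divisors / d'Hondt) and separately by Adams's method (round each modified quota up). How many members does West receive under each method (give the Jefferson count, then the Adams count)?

Jefferson: West 16, Central 6, South 3, Highland 7.
Adams: West 15, Central 6, South 4, Highland 7.
West gets 16 under Jefferson and 15 under Adams.

16 and 15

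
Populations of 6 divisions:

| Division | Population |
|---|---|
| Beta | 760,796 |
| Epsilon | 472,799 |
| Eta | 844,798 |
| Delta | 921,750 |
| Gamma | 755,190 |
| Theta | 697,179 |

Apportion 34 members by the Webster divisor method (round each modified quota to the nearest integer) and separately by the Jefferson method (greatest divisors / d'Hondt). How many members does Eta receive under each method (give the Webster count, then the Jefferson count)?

6 and 7

Webster: Beta 6, Epsilon 4, Eta 6, Delta 7, Gamma 6, Theta 5.
Jefferson: Beta 6, Epsilon 3, Eta 7, Delta 7, Gamma 6, Theta 5.
Eta gets 6 under Webster and 7 under Jefferson.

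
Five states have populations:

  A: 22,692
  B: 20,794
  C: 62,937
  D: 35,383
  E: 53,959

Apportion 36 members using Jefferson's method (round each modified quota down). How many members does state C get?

12

Standard divisor 195765/36 ≈ 5437.917; standard quotas: A 4.173, B 3.824, C 11.574, D 6.507, E 9.923.
Rounding down gives 4, 3, 11, 6, 9 = 33 seats, so the divisor must be adjusted.
With modified divisor 5100: modified quotas A 4.449, B 4.077, C 12.341, D 6.938, E 10.580.
Rounding down: A 4, B 4, C 12, D 6, E 10 (total 36).
C receives 12.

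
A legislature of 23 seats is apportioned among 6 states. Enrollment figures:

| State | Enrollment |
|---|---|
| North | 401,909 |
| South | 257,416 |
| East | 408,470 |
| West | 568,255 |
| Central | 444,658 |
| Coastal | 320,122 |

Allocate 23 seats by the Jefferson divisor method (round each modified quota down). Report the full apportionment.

Standard divisor 2400830/23 ≈ 104383.913; standard quotas: North 3.850, South 2.466, East 3.913, West 5.444, Central 4.260, Coastal 3.067.
Rounding down gives 3, 2, 3, 5, 4, 3 = 20 seats, so the divisor must be adjusted.
With modified divisor 91800: modified quotas North 4.378, South 2.804, East 4.450, West 6.190, Central 4.844, Coastal 3.487.
Rounding down: North 4, South 2, East 4, West 6, Central 4, Coastal 3 (total 23).

North 4, South 2, East 4, West 6, Central 4, Coastal 3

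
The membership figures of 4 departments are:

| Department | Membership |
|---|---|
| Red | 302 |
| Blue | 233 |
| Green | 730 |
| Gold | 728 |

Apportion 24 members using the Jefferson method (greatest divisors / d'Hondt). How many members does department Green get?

Standard divisor 1993/24 ≈ 83.042; standard quotas: Red 3.637, Blue 2.806, Green 8.791, Gold 8.767.
Rounding down gives 3, 2, 8, 8 = 21 seats, so the divisor must be adjusted.
With modified divisor 77: modified quotas Red 3.922, Blue 3.026, Green 9.481, Gold 9.455.
Rounding down: Red 3, Blue 3, Green 9, Gold 9 (total 24).
Green receives 9.

9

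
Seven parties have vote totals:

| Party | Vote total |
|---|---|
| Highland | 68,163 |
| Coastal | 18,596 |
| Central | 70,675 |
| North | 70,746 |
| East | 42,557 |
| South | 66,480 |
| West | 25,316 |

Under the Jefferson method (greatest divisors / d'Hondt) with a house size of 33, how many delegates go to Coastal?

Standard divisor 362533/33 ≈ 10985.848; standard quotas: Highland 6.205, Coastal 1.693, Central 6.433, North 6.440, East 3.874, South 6.051, West 2.304.
Rounding down gives 6, 1, 6, 6, 3, 6, 2 = 30 seats, so the divisor must be adjusted.
With modified divisor 9900: modified quotas Highland 6.885, Coastal 1.878, Central 7.139, North 7.146, East 4.299, South 6.715, West 2.557.
Rounding down: Highland 6, Coastal 1, Central 7, North 7, East 4, South 6, West 2 (total 33).
Coastal receives 1.

1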